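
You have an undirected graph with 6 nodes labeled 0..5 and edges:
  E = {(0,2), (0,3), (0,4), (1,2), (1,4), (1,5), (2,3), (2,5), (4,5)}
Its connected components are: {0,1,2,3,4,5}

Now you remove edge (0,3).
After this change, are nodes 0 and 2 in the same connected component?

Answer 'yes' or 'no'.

Answer: yes

Derivation:
Initial components: {0,1,2,3,4,5}
Removing edge (0,3): not a bridge — component count unchanged at 1.
New components: {0,1,2,3,4,5}
Are 0 and 2 in the same component? yes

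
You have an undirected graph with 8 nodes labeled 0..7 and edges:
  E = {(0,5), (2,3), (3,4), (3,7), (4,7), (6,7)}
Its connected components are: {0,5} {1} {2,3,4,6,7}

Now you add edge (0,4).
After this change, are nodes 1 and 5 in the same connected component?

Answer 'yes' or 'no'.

Answer: no

Derivation:
Initial components: {0,5} {1} {2,3,4,6,7}
Adding edge (0,4): merges {0,5} and {2,3,4,6,7}.
New components: {0,2,3,4,5,6,7} {1}
Are 1 and 5 in the same component? no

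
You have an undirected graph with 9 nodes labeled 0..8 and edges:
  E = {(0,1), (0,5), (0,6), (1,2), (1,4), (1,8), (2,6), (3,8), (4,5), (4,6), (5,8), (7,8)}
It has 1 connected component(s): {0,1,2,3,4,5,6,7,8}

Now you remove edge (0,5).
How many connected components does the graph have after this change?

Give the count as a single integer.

Initial component count: 1
Remove (0,5): not a bridge. Count unchanged: 1.
  After removal, components: {0,1,2,3,4,5,6,7,8}
New component count: 1

Answer: 1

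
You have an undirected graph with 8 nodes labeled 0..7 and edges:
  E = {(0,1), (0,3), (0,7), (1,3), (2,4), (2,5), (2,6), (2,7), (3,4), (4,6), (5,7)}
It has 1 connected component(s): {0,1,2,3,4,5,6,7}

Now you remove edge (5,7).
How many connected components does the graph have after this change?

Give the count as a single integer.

Answer: 1

Derivation:
Initial component count: 1
Remove (5,7): not a bridge. Count unchanged: 1.
  After removal, components: {0,1,2,3,4,5,6,7}
New component count: 1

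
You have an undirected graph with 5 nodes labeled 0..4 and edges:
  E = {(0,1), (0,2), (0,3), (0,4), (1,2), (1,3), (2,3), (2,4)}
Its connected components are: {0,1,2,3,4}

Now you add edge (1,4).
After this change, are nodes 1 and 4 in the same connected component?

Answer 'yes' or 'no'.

Initial components: {0,1,2,3,4}
Adding edge (1,4): both already in same component {0,1,2,3,4}. No change.
New components: {0,1,2,3,4}
Are 1 and 4 in the same component? yes

Answer: yes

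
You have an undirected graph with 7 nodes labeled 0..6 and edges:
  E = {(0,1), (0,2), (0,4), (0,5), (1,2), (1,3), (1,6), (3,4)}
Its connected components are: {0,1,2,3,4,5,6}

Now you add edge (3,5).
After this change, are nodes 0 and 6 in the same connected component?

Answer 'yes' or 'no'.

Initial components: {0,1,2,3,4,5,6}
Adding edge (3,5): both already in same component {0,1,2,3,4,5,6}. No change.
New components: {0,1,2,3,4,5,6}
Are 0 and 6 in the same component? yes

Answer: yes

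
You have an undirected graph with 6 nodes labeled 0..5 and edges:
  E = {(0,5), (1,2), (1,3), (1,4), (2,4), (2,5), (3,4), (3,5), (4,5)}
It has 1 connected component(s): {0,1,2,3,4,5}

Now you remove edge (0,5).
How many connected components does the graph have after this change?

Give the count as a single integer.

Answer: 2

Derivation:
Initial component count: 1
Remove (0,5): it was a bridge. Count increases: 1 -> 2.
  After removal, components: {0} {1,2,3,4,5}
New component count: 2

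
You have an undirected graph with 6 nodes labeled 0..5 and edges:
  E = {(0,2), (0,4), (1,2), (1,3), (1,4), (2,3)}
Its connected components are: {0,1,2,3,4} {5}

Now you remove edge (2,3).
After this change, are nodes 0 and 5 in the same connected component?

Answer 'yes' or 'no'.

Answer: no

Derivation:
Initial components: {0,1,2,3,4} {5}
Removing edge (2,3): not a bridge — component count unchanged at 2.
New components: {0,1,2,3,4} {5}
Are 0 and 5 in the same component? no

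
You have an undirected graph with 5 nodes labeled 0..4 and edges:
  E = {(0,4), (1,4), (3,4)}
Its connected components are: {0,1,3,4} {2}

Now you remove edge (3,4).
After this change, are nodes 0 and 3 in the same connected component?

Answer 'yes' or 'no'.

Initial components: {0,1,3,4} {2}
Removing edge (3,4): it was a bridge — component count 2 -> 3.
New components: {0,1,4} {2} {3}
Are 0 and 3 in the same component? no

Answer: no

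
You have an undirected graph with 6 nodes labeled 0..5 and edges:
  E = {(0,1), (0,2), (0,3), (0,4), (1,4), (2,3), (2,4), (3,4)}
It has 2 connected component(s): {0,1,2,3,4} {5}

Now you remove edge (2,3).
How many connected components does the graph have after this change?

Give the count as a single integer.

Answer: 2

Derivation:
Initial component count: 2
Remove (2,3): not a bridge. Count unchanged: 2.
  After removal, components: {0,1,2,3,4} {5}
New component count: 2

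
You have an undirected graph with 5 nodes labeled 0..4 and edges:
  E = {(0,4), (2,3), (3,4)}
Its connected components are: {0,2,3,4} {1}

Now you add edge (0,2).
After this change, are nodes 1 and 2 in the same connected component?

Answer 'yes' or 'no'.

Initial components: {0,2,3,4} {1}
Adding edge (0,2): both already in same component {0,2,3,4}. No change.
New components: {0,2,3,4} {1}
Are 1 and 2 in the same component? no

Answer: no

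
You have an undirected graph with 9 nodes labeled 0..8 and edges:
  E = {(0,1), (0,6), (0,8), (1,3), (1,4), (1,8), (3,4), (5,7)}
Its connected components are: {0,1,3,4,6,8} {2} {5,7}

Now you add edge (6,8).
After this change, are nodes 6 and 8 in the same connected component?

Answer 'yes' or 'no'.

Answer: yes

Derivation:
Initial components: {0,1,3,4,6,8} {2} {5,7}
Adding edge (6,8): both already in same component {0,1,3,4,6,8}. No change.
New components: {0,1,3,4,6,8} {2} {5,7}
Are 6 and 8 in the same component? yes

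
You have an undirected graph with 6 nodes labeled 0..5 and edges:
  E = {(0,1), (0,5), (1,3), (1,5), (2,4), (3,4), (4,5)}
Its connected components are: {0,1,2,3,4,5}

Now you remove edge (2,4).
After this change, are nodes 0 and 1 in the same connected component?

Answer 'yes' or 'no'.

Initial components: {0,1,2,3,4,5}
Removing edge (2,4): it was a bridge — component count 1 -> 2.
New components: {0,1,3,4,5} {2}
Are 0 and 1 in the same component? yes

Answer: yes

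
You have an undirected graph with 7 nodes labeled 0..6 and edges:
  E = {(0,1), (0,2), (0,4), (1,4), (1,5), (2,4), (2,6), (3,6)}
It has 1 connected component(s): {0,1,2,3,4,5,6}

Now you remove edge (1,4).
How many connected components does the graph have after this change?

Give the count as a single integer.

Answer: 1

Derivation:
Initial component count: 1
Remove (1,4): not a bridge. Count unchanged: 1.
  After removal, components: {0,1,2,3,4,5,6}
New component count: 1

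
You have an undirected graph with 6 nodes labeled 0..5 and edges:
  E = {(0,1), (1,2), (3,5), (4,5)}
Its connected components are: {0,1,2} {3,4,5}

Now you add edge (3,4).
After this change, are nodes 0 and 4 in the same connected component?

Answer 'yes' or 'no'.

Initial components: {0,1,2} {3,4,5}
Adding edge (3,4): both already in same component {3,4,5}. No change.
New components: {0,1,2} {3,4,5}
Are 0 and 4 in the same component? no

Answer: no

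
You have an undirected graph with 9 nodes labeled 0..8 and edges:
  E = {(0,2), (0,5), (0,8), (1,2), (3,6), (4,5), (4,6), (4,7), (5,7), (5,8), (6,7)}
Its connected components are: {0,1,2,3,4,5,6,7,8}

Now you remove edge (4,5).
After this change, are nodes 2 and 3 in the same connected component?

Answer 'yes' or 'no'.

Initial components: {0,1,2,3,4,5,6,7,8}
Removing edge (4,5): not a bridge — component count unchanged at 1.
New components: {0,1,2,3,4,5,6,7,8}
Are 2 and 3 in the same component? yes

Answer: yes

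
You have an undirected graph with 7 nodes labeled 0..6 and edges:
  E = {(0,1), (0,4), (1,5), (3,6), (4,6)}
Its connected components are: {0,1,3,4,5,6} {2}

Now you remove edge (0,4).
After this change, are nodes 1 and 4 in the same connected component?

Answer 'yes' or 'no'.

Answer: no

Derivation:
Initial components: {0,1,3,4,5,6} {2}
Removing edge (0,4): it was a bridge — component count 2 -> 3.
New components: {0,1,5} {2} {3,4,6}
Are 1 and 4 in the same component? no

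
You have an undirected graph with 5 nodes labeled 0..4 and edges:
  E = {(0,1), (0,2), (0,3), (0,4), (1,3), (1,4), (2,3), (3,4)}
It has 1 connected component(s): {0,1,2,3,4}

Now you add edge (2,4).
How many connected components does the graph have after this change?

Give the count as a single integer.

Initial component count: 1
Add (2,4): endpoints already in same component. Count unchanged: 1.
New component count: 1

Answer: 1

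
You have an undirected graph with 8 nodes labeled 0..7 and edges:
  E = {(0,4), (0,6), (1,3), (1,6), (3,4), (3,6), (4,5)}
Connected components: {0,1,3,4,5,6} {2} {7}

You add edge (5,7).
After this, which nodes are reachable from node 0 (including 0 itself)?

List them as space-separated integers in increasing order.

Answer: 0 1 3 4 5 6 7

Derivation:
Before: nodes reachable from 0: {0,1,3,4,5,6}
Adding (5,7): merges 0's component with another. Reachability grows.
After: nodes reachable from 0: {0,1,3,4,5,6,7}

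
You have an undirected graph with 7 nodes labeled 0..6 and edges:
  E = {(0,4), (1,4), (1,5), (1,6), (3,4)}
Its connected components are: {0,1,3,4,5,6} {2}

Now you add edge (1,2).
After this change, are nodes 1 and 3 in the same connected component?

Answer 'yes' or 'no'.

Initial components: {0,1,3,4,5,6} {2}
Adding edge (1,2): merges {0,1,3,4,5,6} and {2}.
New components: {0,1,2,3,4,5,6}
Are 1 and 3 in the same component? yes

Answer: yes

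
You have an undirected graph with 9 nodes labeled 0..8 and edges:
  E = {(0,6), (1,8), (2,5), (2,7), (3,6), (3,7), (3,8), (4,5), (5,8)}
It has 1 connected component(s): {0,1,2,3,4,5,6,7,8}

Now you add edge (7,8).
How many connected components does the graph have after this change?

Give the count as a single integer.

Answer: 1

Derivation:
Initial component count: 1
Add (7,8): endpoints already in same component. Count unchanged: 1.
New component count: 1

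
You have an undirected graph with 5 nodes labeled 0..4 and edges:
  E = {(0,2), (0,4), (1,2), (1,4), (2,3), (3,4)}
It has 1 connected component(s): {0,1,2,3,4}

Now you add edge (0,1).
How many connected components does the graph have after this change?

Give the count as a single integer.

Initial component count: 1
Add (0,1): endpoints already in same component. Count unchanged: 1.
New component count: 1

Answer: 1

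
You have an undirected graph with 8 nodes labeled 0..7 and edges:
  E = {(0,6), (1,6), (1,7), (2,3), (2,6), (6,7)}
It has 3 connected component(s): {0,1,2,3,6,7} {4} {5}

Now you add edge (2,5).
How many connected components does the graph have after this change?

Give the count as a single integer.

Answer: 2

Derivation:
Initial component count: 3
Add (2,5): merges two components. Count decreases: 3 -> 2.
New component count: 2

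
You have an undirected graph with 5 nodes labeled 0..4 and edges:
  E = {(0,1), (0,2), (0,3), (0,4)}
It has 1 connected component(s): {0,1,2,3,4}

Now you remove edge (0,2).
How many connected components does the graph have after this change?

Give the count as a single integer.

Initial component count: 1
Remove (0,2): it was a bridge. Count increases: 1 -> 2.
  After removal, components: {0,1,3,4} {2}
New component count: 2

Answer: 2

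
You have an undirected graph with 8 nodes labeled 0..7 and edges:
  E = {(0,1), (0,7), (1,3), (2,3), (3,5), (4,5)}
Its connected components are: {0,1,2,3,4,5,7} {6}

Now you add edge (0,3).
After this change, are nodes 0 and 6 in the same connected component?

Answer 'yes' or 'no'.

Answer: no

Derivation:
Initial components: {0,1,2,3,4,5,7} {6}
Adding edge (0,3): both already in same component {0,1,2,3,4,5,7}. No change.
New components: {0,1,2,3,4,5,7} {6}
Are 0 and 6 in the same component? no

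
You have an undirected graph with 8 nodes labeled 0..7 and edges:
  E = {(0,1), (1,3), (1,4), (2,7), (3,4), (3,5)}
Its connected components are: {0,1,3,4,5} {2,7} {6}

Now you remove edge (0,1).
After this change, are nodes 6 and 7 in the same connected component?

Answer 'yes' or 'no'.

Initial components: {0,1,3,4,5} {2,7} {6}
Removing edge (0,1): it was a bridge — component count 3 -> 4.
New components: {0} {1,3,4,5} {2,7} {6}
Are 6 and 7 in the same component? no

Answer: no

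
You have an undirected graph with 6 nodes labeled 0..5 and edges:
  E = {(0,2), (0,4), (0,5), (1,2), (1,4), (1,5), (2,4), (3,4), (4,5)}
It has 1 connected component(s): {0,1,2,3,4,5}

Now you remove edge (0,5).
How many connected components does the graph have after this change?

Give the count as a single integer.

Answer: 1

Derivation:
Initial component count: 1
Remove (0,5): not a bridge. Count unchanged: 1.
  After removal, components: {0,1,2,3,4,5}
New component count: 1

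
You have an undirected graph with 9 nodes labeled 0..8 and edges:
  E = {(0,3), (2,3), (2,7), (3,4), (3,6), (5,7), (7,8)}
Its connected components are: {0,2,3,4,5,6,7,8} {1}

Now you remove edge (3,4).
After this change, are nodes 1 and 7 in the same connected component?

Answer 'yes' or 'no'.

Initial components: {0,2,3,4,5,6,7,8} {1}
Removing edge (3,4): it was a bridge — component count 2 -> 3.
New components: {0,2,3,5,6,7,8} {1} {4}
Are 1 and 7 in the same component? no

Answer: no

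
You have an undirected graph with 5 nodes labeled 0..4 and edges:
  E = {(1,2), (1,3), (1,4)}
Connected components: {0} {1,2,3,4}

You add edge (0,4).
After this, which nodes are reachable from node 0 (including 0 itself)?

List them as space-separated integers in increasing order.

Before: nodes reachable from 0: {0}
Adding (0,4): merges 0's component with another. Reachability grows.
After: nodes reachable from 0: {0,1,2,3,4}

Answer: 0 1 2 3 4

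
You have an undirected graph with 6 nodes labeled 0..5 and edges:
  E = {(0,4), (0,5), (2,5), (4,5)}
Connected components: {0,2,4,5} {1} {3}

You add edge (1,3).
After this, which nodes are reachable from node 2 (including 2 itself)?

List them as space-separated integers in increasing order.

Answer: 0 2 4 5

Derivation:
Before: nodes reachable from 2: {0,2,4,5}
Adding (1,3): merges two components, but neither contains 2. Reachability from 2 unchanged.
After: nodes reachable from 2: {0,2,4,5}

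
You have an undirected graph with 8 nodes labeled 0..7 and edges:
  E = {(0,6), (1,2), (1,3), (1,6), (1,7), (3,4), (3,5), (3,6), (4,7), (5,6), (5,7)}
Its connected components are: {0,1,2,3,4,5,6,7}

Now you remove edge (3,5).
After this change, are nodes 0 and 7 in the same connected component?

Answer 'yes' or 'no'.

Initial components: {0,1,2,3,4,5,6,7}
Removing edge (3,5): not a bridge — component count unchanged at 1.
New components: {0,1,2,3,4,5,6,7}
Are 0 and 7 in the same component? yes

Answer: yes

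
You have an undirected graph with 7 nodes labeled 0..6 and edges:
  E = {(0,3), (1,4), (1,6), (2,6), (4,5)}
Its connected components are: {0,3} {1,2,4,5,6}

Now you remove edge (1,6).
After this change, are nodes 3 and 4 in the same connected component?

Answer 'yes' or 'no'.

Initial components: {0,3} {1,2,4,5,6}
Removing edge (1,6): it was a bridge — component count 2 -> 3.
New components: {0,3} {1,4,5} {2,6}
Are 3 and 4 in the same component? no

Answer: no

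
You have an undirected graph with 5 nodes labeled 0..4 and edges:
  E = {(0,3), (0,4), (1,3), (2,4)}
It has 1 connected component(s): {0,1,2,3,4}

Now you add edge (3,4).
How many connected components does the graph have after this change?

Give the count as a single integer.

Initial component count: 1
Add (3,4): endpoints already in same component. Count unchanged: 1.
New component count: 1

Answer: 1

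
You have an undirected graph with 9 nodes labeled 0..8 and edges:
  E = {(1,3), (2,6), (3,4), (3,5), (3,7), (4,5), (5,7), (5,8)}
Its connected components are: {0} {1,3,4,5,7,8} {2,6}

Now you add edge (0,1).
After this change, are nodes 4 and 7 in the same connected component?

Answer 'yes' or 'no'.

Initial components: {0} {1,3,4,5,7,8} {2,6}
Adding edge (0,1): merges {0} and {1,3,4,5,7,8}.
New components: {0,1,3,4,5,7,8} {2,6}
Are 4 and 7 in the same component? yes

Answer: yes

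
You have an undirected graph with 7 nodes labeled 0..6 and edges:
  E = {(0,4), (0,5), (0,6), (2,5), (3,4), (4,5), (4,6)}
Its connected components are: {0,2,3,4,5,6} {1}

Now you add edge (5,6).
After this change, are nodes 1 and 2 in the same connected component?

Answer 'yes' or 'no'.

Answer: no

Derivation:
Initial components: {0,2,3,4,5,6} {1}
Adding edge (5,6): both already in same component {0,2,3,4,5,6}. No change.
New components: {0,2,3,4,5,6} {1}
Are 1 and 2 in the same component? no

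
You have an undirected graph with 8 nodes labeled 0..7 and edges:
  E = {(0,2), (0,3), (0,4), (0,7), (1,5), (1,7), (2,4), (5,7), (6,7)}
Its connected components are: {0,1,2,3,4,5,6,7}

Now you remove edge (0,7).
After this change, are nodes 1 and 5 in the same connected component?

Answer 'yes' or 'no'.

Answer: yes

Derivation:
Initial components: {0,1,2,3,4,5,6,7}
Removing edge (0,7): it was a bridge — component count 1 -> 2.
New components: {0,2,3,4} {1,5,6,7}
Are 1 and 5 in the same component? yes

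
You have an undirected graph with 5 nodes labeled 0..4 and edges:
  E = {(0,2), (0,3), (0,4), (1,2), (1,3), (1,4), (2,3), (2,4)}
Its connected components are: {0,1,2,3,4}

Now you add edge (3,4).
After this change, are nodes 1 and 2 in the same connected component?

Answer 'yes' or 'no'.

Answer: yes

Derivation:
Initial components: {0,1,2,3,4}
Adding edge (3,4): both already in same component {0,1,2,3,4}. No change.
New components: {0,1,2,3,4}
Are 1 and 2 in the same component? yes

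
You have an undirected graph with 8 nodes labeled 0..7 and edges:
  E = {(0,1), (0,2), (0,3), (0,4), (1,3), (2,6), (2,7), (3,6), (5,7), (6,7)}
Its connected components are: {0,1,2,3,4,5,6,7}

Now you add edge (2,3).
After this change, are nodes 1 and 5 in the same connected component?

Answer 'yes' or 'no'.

Answer: yes

Derivation:
Initial components: {0,1,2,3,4,5,6,7}
Adding edge (2,3): both already in same component {0,1,2,3,4,5,6,7}. No change.
New components: {0,1,2,3,4,5,6,7}
Are 1 and 5 in the same component? yes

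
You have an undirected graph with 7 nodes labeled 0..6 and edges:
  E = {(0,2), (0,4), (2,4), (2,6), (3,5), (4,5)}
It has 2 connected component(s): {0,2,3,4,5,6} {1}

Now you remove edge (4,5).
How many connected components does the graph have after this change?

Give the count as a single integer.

Initial component count: 2
Remove (4,5): it was a bridge. Count increases: 2 -> 3.
  After removal, components: {0,2,4,6} {1} {3,5}
New component count: 3

Answer: 3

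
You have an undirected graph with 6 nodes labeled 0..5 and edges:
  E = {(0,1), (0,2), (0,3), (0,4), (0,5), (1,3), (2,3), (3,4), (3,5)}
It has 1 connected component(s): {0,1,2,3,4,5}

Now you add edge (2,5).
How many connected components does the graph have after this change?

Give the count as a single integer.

Initial component count: 1
Add (2,5): endpoints already in same component. Count unchanged: 1.
New component count: 1

Answer: 1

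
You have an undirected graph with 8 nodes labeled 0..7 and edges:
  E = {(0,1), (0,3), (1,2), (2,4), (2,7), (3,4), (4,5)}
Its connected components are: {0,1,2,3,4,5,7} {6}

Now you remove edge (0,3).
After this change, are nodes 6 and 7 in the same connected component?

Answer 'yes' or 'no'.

Initial components: {0,1,2,3,4,5,7} {6}
Removing edge (0,3): not a bridge — component count unchanged at 2.
New components: {0,1,2,3,4,5,7} {6}
Are 6 and 7 in the same component? no

Answer: no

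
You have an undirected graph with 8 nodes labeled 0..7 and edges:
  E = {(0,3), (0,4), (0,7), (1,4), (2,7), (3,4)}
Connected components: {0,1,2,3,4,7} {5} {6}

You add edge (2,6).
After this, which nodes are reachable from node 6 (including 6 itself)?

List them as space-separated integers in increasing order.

Answer: 0 1 2 3 4 6 7

Derivation:
Before: nodes reachable from 6: {6}
Adding (2,6): merges 6's component with another. Reachability grows.
After: nodes reachable from 6: {0,1,2,3,4,6,7}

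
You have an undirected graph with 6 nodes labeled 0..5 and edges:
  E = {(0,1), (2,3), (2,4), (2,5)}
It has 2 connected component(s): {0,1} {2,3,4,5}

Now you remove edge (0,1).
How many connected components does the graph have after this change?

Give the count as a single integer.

Initial component count: 2
Remove (0,1): it was a bridge. Count increases: 2 -> 3.
  After removal, components: {0} {1} {2,3,4,5}
New component count: 3

Answer: 3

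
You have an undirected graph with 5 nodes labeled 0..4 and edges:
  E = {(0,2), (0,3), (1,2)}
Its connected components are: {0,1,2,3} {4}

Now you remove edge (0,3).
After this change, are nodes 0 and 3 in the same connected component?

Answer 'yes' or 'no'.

Initial components: {0,1,2,3} {4}
Removing edge (0,3): it was a bridge — component count 2 -> 3.
New components: {0,1,2} {3} {4}
Are 0 and 3 in the same component? no

Answer: no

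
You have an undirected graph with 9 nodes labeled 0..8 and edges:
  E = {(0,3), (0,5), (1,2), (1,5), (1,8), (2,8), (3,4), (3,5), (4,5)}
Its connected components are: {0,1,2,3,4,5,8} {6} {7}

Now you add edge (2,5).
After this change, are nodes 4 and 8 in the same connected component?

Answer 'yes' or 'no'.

Initial components: {0,1,2,3,4,5,8} {6} {7}
Adding edge (2,5): both already in same component {0,1,2,3,4,5,8}. No change.
New components: {0,1,2,3,4,5,8} {6} {7}
Are 4 and 8 in the same component? yes

Answer: yes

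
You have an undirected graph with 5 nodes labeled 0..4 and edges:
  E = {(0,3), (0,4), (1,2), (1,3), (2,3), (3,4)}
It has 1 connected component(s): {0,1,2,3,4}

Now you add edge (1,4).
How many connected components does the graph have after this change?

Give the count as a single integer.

Answer: 1

Derivation:
Initial component count: 1
Add (1,4): endpoints already in same component. Count unchanged: 1.
New component count: 1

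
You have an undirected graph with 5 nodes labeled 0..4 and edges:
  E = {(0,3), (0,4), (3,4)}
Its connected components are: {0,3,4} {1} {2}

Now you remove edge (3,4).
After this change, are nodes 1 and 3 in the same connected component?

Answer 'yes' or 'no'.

Answer: no

Derivation:
Initial components: {0,3,4} {1} {2}
Removing edge (3,4): not a bridge — component count unchanged at 3.
New components: {0,3,4} {1} {2}
Are 1 and 3 in the same component? no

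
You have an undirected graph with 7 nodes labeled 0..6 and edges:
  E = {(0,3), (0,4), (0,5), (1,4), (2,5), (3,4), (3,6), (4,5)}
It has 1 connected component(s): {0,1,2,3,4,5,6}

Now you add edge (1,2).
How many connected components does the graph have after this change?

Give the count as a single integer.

Answer: 1

Derivation:
Initial component count: 1
Add (1,2): endpoints already in same component. Count unchanged: 1.
New component count: 1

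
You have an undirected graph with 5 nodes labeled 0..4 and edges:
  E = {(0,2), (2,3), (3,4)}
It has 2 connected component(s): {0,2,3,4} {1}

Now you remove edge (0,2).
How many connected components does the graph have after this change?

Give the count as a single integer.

Initial component count: 2
Remove (0,2): it was a bridge. Count increases: 2 -> 3.
  After removal, components: {0} {1} {2,3,4}
New component count: 3

Answer: 3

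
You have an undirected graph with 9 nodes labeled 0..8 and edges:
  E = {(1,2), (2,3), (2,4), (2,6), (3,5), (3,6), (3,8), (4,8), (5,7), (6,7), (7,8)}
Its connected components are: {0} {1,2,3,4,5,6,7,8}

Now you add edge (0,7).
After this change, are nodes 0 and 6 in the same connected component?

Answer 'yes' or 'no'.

Initial components: {0} {1,2,3,4,5,6,7,8}
Adding edge (0,7): merges {0} and {1,2,3,4,5,6,7,8}.
New components: {0,1,2,3,4,5,6,7,8}
Are 0 and 6 in the same component? yes

Answer: yes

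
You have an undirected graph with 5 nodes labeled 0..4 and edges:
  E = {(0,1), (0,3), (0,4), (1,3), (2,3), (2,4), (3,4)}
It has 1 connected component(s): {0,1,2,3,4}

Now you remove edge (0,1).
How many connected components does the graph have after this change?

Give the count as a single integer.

Answer: 1

Derivation:
Initial component count: 1
Remove (0,1): not a bridge. Count unchanged: 1.
  After removal, components: {0,1,2,3,4}
New component count: 1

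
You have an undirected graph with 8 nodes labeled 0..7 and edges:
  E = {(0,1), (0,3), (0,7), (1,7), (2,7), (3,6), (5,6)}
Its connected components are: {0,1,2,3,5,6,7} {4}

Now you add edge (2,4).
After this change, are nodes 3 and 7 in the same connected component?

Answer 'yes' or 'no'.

Answer: yes

Derivation:
Initial components: {0,1,2,3,5,6,7} {4}
Adding edge (2,4): merges {0,1,2,3,5,6,7} and {4}.
New components: {0,1,2,3,4,5,6,7}
Are 3 and 7 in the same component? yes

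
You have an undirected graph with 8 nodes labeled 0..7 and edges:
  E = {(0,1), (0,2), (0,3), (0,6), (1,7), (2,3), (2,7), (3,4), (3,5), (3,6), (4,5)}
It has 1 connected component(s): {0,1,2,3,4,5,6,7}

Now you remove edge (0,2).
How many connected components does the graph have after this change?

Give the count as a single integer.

Initial component count: 1
Remove (0,2): not a bridge. Count unchanged: 1.
  After removal, components: {0,1,2,3,4,5,6,7}
New component count: 1

Answer: 1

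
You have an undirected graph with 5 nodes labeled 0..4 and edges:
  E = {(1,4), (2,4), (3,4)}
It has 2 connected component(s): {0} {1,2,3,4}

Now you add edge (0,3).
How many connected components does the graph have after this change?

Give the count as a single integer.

Initial component count: 2
Add (0,3): merges two components. Count decreases: 2 -> 1.
New component count: 1

Answer: 1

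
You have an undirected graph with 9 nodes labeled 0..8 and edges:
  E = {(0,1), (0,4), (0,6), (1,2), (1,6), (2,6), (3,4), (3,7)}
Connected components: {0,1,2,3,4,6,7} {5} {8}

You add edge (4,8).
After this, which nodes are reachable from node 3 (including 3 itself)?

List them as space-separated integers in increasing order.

Before: nodes reachable from 3: {0,1,2,3,4,6,7}
Adding (4,8): merges 3's component with another. Reachability grows.
After: nodes reachable from 3: {0,1,2,3,4,6,7,8}

Answer: 0 1 2 3 4 6 7 8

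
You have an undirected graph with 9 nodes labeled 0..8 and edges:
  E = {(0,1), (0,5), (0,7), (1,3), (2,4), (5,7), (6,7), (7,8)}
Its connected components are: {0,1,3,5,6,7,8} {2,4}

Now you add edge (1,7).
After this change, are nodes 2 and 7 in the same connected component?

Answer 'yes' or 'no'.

Initial components: {0,1,3,5,6,7,8} {2,4}
Adding edge (1,7): both already in same component {0,1,3,5,6,7,8}. No change.
New components: {0,1,3,5,6,7,8} {2,4}
Are 2 and 7 in the same component? no

Answer: no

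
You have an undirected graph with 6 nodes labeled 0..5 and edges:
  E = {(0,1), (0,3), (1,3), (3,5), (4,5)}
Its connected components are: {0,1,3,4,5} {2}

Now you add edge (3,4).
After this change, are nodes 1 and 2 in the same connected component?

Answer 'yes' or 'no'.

Answer: no

Derivation:
Initial components: {0,1,3,4,5} {2}
Adding edge (3,4): both already in same component {0,1,3,4,5}. No change.
New components: {0,1,3,4,5} {2}
Are 1 and 2 in the same component? no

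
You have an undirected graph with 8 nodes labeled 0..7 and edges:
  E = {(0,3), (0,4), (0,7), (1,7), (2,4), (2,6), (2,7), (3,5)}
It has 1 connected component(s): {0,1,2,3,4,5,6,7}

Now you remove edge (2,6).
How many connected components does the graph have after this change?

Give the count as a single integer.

Answer: 2

Derivation:
Initial component count: 1
Remove (2,6): it was a bridge. Count increases: 1 -> 2.
  After removal, components: {0,1,2,3,4,5,7} {6}
New component count: 2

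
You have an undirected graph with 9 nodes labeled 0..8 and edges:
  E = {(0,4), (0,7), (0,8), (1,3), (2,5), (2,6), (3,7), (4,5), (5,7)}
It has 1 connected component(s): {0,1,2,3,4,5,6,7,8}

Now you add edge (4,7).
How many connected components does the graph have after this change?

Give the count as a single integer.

Initial component count: 1
Add (4,7): endpoints already in same component. Count unchanged: 1.
New component count: 1

Answer: 1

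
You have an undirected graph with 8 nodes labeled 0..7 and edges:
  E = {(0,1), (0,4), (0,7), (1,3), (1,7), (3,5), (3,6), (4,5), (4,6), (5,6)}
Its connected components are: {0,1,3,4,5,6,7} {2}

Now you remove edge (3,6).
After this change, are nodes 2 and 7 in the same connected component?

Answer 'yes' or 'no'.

Answer: no

Derivation:
Initial components: {0,1,3,4,5,6,7} {2}
Removing edge (3,6): not a bridge — component count unchanged at 2.
New components: {0,1,3,4,5,6,7} {2}
Are 2 and 7 in the same component? no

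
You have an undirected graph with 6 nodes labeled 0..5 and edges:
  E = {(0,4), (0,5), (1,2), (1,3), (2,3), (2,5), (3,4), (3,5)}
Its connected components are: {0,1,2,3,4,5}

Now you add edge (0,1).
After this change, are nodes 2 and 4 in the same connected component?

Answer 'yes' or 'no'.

Answer: yes

Derivation:
Initial components: {0,1,2,3,4,5}
Adding edge (0,1): both already in same component {0,1,2,3,4,5}. No change.
New components: {0,1,2,3,4,5}
Are 2 and 4 in the same component? yes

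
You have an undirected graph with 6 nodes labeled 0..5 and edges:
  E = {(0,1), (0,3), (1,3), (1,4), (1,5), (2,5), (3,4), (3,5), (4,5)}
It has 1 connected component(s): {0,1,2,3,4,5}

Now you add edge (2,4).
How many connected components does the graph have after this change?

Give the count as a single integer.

Answer: 1

Derivation:
Initial component count: 1
Add (2,4): endpoints already in same component. Count unchanged: 1.
New component count: 1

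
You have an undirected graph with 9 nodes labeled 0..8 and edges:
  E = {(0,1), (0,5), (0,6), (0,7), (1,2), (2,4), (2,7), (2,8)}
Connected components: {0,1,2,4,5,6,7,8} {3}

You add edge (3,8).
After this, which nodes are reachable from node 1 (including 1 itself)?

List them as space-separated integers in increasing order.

Before: nodes reachable from 1: {0,1,2,4,5,6,7,8}
Adding (3,8): merges 1's component with another. Reachability grows.
After: nodes reachable from 1: {0,1,2,3,4,5,6,7,8}

Answer: 0 1 2 3 4 5 6 7 8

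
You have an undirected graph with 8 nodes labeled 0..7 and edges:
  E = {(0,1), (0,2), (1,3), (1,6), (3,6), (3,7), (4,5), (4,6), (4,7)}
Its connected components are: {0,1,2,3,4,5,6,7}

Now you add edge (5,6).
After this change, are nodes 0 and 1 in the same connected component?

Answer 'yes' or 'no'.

Answer: yes

Derivation:
Initial components: {0,1,2,3,4,5,6,7}
Adding edge (5,6): both already in same component {0,1,2,3,4,5,6,7}. No change.
New components: {0,1,2,3,4,5,6,7}
Are 0 and 1 in the same component? yes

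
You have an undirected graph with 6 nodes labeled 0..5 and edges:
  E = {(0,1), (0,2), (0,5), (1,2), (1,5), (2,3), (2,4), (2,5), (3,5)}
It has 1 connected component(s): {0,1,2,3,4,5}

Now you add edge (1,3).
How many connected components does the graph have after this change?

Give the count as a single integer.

Initial component count: 1
Add (1,3): endpoints already in same component. Count unchanged: 1.
New component count: 1

Answer: 1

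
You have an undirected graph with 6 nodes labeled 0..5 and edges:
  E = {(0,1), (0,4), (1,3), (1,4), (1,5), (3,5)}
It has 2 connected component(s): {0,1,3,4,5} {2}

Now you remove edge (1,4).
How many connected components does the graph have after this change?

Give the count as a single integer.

Initial component count: 2
Remove (1,4): not a bridge. Count unchanged: 2.
  After removal, components: {0,1,3,4,5} {2}
New component count: 2

Answer: 2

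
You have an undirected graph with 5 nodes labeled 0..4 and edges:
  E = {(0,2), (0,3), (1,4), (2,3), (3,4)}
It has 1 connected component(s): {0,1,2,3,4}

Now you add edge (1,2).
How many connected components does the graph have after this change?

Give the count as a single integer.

Initial component count: 1
Add (1,2): endpoints already in same component. Count unchanged: 1.
New component count: 1

Answer: 1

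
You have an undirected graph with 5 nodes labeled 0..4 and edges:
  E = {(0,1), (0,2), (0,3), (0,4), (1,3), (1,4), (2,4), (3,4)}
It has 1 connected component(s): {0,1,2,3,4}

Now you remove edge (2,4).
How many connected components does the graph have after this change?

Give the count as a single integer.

Initial component count: 1
Remove (2,4): not a bridge. Count unchanged: 1.
  After removal, components: {0,1,2,3,4}
New component count: 1

Answer: 1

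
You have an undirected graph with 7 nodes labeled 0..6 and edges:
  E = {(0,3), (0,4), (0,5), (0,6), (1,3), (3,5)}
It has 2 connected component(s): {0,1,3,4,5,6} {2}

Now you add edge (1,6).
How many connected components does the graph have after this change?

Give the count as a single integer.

Initial component count: 2
Add (1,6): endpoints already in same component. Count unchanged: 2.
New component count: 2

Answer: 2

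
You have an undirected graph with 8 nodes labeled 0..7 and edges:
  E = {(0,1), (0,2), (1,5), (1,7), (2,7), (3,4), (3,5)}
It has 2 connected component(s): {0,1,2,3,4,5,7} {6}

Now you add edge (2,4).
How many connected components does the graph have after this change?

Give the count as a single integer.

Initial component count: 2
Add (2,4): endpoints already in same component. Count unchanged: 2.
New component count: 2

Answer: 2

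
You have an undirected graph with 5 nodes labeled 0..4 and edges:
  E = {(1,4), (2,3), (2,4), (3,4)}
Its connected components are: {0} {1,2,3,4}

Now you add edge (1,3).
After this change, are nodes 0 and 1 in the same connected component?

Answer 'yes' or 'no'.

Initial components: {0} {1,2,3,4}
Adding edge (1,3): both already in same component {1,2,3,4}. No change.
New components: {0} {1,2,3,4}
Are 0 and 1 in the same component? no

Answer: no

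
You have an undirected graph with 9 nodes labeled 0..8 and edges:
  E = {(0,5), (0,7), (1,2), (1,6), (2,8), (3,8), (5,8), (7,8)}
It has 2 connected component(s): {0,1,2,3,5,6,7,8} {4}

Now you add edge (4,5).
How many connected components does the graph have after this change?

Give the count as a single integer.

Initial component count: 2
Add (4,5): merges two components. Count decreases: 2 -> 1.
New component count: 1

Answer: 1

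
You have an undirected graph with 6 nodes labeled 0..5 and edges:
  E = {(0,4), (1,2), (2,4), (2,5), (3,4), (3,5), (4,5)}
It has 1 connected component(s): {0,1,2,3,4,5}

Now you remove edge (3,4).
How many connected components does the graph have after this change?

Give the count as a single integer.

Answer: 1

Derivation:
Initial component count: 1
Remove (3,4): not a bridge. Count unchanged: 1.
  After removal, components: {0,1,2,3,4,5}
New component count: 1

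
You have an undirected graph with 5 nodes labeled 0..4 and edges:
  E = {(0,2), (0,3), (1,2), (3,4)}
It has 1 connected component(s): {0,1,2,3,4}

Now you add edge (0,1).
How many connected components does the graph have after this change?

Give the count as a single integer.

Initial component count: 1
Add (0,1): endpoints already in same component. Count unchanged: 1.
New component count: 1

Answer: 1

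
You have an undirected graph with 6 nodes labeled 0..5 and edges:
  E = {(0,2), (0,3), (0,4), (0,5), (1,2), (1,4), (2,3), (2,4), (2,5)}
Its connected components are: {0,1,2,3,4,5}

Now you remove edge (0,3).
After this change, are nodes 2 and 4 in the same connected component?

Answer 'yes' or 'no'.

Initial components: {0,1,2,3,4,5}
Removing edge (0,3): not a bridge — component count unchanged at 1.
New components: {0,1,2,3,4,5}
Are 2 and 4 in the same component? yes

Answer: yes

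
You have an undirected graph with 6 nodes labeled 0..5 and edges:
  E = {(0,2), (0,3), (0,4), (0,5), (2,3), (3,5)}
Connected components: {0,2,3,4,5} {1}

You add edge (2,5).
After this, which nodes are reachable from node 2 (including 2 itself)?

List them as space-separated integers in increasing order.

Before: nodes reachable from 2: {0,2,3,4,5}
Adding (2,5): both endpoints already in same component. Reachability from 2 unchanged.
After: nodes reachable from 2: {0,2,3,4,5}

Answer: 0 2 3 4 5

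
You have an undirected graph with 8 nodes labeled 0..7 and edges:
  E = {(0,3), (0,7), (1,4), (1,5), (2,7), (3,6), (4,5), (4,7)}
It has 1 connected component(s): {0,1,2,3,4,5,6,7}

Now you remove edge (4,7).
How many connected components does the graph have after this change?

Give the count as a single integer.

Initial component count: 1
Remove (4,7): it was a bridge. Count increases: 1 -> 2.
  After removal, components: {0,2,3,6,7} {1,4,5}
New component count: 2

Answer: 2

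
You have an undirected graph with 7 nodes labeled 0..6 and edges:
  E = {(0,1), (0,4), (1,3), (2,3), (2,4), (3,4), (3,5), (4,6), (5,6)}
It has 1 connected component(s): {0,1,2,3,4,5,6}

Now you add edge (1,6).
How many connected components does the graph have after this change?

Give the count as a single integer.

Answer: 1

Derivation:
Initial component count: 1
Add (1,6): endpoints already in same component. Count unchanged: 1.
New component count: 1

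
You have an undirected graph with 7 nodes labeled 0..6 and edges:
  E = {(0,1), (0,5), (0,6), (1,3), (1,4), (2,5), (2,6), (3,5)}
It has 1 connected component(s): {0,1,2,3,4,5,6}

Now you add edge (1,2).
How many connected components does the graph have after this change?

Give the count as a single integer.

Answer: 1

Derivation:
Initial component count: 1
Add (1,2): endpoints already in same component. Count unchanged: 1.
New component count: 1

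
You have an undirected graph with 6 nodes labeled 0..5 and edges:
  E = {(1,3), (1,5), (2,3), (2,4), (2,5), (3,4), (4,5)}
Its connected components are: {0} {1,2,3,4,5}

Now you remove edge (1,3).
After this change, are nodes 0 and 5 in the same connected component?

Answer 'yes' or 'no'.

Answer: no

Derivation:
Initial components: {0} {1,2,3,4,5}
Removing edge (1,3): not a bridge — component count unchanged at 2.
New components: {0} {1,2,3,4,5}
Are 0 and 5 in the same component? no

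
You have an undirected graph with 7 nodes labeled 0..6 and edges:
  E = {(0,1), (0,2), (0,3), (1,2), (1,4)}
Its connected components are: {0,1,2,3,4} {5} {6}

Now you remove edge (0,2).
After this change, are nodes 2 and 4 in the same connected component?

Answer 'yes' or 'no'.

Answer: yes

Derivation:
Initial components: {0,1,2,3,4} {5} {6}
Removing edge (0,2): not a bridge — component count unchanged at 3.
New components: {0,1,2,3,4} {5} {6}
Are 2 and 4 in the same component? yes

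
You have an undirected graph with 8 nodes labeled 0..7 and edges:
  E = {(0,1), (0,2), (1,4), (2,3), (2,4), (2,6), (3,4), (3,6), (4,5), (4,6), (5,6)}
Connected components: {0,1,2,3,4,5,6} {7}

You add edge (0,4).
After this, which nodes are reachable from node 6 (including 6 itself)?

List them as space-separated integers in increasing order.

Before: nodes reachable from 6: {0,1,2,3,4,5,6}
Adding (0,4): both endpoints already in same component. Reachability from 6 unchanged.
After: nodes reachable from 6: {0,1,2,3,4,5,6}

Answer: 0 1 2 3 4 5 6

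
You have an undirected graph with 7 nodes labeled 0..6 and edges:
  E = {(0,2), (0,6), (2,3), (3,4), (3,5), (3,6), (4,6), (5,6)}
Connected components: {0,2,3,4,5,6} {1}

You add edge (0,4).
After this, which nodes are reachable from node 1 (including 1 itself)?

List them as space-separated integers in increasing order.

Answer: 1

Derivation:
Before: nodes reachable from 1: {1}
Adding (0,4): both endpoints already in same component. Reachability from 1 unchanged.
After: nodes reachable from 1: {1}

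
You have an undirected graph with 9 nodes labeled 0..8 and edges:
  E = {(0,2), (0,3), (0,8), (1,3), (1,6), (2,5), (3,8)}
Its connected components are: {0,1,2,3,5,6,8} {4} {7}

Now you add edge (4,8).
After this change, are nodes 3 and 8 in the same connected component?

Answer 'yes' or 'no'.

Answer: yes

Derivation:
Initial components: {0,1,2,3,5,6,8} {4} {7}
Adding edge (4,8): merges {4} and {0,1,2,3,5,6,8}.
New components: {0,1,2,3,4,5,6,8} {7}
Are 3 and 8 in the same component? yes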